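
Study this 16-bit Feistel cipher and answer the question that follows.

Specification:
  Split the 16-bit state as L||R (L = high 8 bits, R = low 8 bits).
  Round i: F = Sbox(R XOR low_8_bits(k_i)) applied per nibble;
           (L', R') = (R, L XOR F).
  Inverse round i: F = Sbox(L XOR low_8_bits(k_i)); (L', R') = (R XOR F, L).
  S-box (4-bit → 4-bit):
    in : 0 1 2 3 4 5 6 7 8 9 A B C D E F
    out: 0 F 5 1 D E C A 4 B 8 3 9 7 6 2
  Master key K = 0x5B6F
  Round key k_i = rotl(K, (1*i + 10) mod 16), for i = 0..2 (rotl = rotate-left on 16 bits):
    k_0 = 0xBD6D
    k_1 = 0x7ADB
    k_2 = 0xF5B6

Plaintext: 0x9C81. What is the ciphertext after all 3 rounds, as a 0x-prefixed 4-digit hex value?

0xD73A

s_0 = plaintext = 0x9C81
s_1 = Round(s_0, k_0) = 0x81F5
s_2 = Round(s_1, k_1) = 0xF5D7
s_3 = Round(s_2, k_2) = 0xD73A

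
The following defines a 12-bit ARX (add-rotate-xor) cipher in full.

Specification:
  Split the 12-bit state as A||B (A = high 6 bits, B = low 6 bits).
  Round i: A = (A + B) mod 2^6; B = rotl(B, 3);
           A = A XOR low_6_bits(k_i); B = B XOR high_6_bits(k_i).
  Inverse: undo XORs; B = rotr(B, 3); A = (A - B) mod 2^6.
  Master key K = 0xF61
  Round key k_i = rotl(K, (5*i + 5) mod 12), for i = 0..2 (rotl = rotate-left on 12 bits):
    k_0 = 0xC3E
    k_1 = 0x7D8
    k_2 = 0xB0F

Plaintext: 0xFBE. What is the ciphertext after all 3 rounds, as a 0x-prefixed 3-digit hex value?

0xDD0

s_0 = plaintext = 0xFBE
s_1 = Round(s_0, k_0) = 0x087
s_2 = Round(s_1, k_1) = 0x467
s_3 = Round(s_2, k_2) = 0xDD0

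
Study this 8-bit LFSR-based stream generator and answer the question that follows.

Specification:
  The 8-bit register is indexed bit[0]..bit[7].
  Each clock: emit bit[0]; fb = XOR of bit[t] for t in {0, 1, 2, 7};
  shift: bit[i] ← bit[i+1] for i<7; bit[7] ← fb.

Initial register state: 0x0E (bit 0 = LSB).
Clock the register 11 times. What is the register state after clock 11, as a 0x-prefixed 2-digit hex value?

0x70

reg_0 = 0x0E
clock 1: out=0, reg = 0x07
clock 2: out=1, reg = 0x83
clock 3: out=1, reg = 0xC1
clock 4: out=1, reg = 0x60
clock 5: out=0, reg = 0x30
clock 6: out=0, reg = 0x18
clock 7: out=0, reg = 0x0C
clock 8: out=0, reg = 0x86
clock 9: out=0, reg = 0xC3
clock 10: out=1, reg = 0xE1
clock 11: out=1, reg = 0x70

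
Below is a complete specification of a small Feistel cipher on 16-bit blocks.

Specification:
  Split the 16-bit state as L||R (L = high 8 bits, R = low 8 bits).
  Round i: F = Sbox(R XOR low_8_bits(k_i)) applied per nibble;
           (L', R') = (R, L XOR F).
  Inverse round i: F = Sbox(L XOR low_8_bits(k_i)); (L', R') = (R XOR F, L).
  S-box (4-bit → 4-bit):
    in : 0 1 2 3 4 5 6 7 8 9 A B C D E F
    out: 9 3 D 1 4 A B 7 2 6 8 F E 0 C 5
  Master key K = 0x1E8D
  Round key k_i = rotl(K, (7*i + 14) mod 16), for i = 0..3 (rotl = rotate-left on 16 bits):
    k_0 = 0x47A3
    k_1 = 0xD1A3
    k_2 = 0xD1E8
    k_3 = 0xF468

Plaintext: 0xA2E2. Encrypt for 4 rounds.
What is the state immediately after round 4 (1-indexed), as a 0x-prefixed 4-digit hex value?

s_0 = plaintext = 0xA2E2
s_1 = Round(s_0, k_0) = 0xE2E1
s_2 = Round(s_1, k_1) = 0xE1AF
s_3 = Round(s_2, k_2) = 0xAFA6
s_4 = Round(s_3, k_3) = 0xA643

0xA643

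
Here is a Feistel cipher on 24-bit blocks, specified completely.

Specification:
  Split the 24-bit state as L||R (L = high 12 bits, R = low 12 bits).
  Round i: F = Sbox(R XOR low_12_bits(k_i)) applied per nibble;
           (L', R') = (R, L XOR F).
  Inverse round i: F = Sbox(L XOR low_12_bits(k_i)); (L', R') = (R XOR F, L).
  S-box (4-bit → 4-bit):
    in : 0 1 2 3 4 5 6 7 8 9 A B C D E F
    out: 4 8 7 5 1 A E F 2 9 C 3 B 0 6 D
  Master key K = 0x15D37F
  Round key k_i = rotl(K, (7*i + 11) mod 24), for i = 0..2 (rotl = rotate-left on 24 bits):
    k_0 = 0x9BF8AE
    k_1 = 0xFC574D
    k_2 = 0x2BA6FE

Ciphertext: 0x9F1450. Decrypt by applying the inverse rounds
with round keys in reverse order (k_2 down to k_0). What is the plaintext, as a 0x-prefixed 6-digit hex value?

0x6CEF55

s_0 = ciphertext = 0x9F1450
s_1 = InvRound(s_0, k_2) = 0x91D9F1
s_2 = InvRound(s_1, k_1) = 0xF5591D
s_3 = InvRound(s_2, k_0) = 0x6CEF55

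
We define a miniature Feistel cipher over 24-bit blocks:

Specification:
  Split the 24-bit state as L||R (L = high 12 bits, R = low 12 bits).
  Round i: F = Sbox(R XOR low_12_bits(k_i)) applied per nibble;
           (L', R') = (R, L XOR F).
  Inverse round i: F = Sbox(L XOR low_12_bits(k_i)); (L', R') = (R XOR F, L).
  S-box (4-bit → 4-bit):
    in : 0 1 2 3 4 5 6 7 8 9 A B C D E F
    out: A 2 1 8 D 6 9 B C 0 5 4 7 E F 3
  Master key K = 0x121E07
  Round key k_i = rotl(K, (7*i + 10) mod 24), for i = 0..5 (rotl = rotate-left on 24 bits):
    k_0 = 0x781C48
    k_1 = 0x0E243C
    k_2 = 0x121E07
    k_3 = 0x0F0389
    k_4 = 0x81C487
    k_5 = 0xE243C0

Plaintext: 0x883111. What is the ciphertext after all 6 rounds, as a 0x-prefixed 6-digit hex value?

0xBF4918

s_0 = plaintext = 0x883111
s_1 = Round(s_0, k_0) = 0x1116E3
s_2 = Round(s_1, k_1) = 0x6E30F2
s_3 = Round(s_2, k_2) = 0x0F29D5
s_4 = Round(s_3, k_3) = 0x9D5595
s_5 = Round(s_4, k_4) = 0x595BF4
s_6 = Round(s_5, k_5) = 0xBF4918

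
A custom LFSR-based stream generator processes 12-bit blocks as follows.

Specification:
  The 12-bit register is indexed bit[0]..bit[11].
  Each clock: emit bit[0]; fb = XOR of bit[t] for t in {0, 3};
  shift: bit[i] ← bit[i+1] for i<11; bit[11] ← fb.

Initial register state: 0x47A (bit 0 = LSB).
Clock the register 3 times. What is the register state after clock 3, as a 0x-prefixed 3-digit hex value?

0xA8F

reg_0 = 0x47A
clock 1: out=0, reg = 0xA3D
clock 2: out=1, reg = 0x51E
clock 3: out=0, reg = 0xA8F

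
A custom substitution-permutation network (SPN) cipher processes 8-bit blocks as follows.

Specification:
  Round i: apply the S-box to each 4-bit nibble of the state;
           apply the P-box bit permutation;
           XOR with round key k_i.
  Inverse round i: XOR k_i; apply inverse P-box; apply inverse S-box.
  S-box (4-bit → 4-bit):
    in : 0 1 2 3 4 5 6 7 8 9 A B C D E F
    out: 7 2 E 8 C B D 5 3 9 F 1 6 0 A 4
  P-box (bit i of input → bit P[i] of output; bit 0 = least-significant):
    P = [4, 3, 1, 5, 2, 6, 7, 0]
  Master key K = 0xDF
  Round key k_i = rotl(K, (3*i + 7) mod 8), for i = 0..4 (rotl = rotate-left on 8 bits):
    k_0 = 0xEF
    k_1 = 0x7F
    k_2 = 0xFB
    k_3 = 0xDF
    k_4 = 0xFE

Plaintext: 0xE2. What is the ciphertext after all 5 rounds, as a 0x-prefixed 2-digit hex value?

s_0 = plaintext = 0xE2
s_1 = Round(s_0, k_0) = 0x84
s_2 = Round(s_1, k_1) = 0x19
s_3 = Round(s_2, k_2) = 0x8B
s_4 = Round(s_3, k_3) = 0x8B
s_5 = Round(s_4, k_4) = 0xAA

0xAA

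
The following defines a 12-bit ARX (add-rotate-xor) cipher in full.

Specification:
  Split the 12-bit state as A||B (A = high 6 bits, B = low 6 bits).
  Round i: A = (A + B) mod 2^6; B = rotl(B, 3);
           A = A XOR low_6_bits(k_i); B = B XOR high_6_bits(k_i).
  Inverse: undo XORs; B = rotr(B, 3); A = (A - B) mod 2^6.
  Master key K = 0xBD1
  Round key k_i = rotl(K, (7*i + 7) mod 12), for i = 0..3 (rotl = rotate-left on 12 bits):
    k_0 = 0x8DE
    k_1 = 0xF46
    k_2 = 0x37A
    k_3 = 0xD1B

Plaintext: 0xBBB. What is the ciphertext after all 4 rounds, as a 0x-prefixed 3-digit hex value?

s_0 = plaintext = 0xBBB
s_1 = Round(s_0, k_0) = 0xDFC
s_2 = Round(s_1, k_1) = 0xD5A
s_3 = Round(s_2, k_2) = 0xD5E
s_4 = Round(s_3, k_3) = 0x207

0x207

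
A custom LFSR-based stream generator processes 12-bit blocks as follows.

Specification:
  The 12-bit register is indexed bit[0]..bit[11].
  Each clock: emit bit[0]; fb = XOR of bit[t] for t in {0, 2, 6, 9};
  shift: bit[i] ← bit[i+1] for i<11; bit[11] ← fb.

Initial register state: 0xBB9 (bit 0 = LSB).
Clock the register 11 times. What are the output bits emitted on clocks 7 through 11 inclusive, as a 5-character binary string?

01110

reg_0 = 0xBB9
clock 1: out=1, reg = 0x5DC
clock 2: out=0, reg = 0x2EE
clock 3: out=0, reg = 0x977
clock 4: out=1, reg = 0xCBB
clock 5: out=1, reg = 0xE5D
clock 6: out=1, reg = 0x72E
clock 7: out=0, reg = 0x397
clock 8: out=1, reg = 0x9CB
clock 9: out=1, reg = 0x4E5
clock 10: out=1, reg = 0xA72
clock 11: out=0, reg = 0x539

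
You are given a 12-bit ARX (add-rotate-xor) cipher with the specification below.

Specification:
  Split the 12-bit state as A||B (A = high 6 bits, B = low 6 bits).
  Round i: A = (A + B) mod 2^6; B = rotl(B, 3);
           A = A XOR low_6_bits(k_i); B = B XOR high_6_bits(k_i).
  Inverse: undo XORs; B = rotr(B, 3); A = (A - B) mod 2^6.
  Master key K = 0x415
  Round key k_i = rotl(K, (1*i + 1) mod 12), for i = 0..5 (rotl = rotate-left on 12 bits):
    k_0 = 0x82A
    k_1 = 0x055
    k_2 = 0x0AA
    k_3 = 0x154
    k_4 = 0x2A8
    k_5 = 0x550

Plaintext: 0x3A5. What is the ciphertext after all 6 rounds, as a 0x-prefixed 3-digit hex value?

0x571

s_0 = plaintext = 0x3A5
s_1 = Round(s_0, k_0) = 0x64C
s_2 = Round(s_1, k_1) = 0xC20
s_3 = Round(s_2, k_2) = 0xE86
s_4 = Round(s_3, k_3) = 0x535
s_5 = Round(s_4, k_4) = 0x864
s_6 = Round(s_5, k_5) = 0x571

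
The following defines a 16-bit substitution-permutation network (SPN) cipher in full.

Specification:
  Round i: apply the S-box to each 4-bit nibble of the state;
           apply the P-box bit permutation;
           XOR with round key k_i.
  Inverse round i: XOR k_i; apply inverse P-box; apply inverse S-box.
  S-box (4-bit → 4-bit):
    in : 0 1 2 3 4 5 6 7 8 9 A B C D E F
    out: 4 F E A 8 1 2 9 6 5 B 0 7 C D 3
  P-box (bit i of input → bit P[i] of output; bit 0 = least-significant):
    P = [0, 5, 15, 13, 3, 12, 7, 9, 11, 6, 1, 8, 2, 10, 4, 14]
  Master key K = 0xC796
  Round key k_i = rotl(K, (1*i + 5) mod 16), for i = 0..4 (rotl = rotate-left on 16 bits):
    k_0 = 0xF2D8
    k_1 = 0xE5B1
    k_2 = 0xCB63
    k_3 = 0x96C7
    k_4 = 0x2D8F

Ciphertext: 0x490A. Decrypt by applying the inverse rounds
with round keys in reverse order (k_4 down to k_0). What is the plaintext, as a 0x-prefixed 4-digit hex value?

0x2813

s_0 = ciphertext = 0x490A
s_1 = InvRound(s_0, k_4) = 0xAB07
s_2 = InvRound(s_1, k_3) = 0x6A84
s_3 = InvRound(s_2, k_2) = 0x5201
s_4 = InvRound(s_3, k_1) = 0x8422
s_5 = InvRound(s_4, k_0) = 0x2813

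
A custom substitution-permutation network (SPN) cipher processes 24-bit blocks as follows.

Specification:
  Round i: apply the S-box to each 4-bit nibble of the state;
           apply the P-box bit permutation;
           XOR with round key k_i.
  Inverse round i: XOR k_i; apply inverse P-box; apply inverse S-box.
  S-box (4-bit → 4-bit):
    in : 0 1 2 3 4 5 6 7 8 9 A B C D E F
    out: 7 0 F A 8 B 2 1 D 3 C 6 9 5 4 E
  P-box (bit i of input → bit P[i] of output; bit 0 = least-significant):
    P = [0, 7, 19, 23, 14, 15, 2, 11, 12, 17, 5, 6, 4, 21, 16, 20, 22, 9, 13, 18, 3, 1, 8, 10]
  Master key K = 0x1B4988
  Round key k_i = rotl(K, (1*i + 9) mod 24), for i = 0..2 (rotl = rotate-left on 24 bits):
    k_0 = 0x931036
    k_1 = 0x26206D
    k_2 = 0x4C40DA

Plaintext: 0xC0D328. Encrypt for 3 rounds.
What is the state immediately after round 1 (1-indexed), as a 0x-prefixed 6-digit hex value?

s_0 = plaintext = 0xC0D328
s_1 = Round(s_0, k_0) = 0x58FE6B
s_2 = Round(s_1, k_1) = 0x5B84C7
s_3 = Round(s_2, k_2) = 0x5D2E81

0x58FE6B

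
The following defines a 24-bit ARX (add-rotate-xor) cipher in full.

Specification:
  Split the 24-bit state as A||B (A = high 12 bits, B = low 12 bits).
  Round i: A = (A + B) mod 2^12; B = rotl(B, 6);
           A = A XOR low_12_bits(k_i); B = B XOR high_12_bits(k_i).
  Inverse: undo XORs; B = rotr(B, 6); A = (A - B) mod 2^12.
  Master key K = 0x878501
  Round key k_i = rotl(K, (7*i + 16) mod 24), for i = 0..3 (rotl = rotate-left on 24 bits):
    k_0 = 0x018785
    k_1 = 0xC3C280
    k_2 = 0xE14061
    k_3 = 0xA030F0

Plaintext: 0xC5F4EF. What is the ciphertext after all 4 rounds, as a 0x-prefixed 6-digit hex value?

s_0 = plaintext = 0xC5F4EF
s_1 = Round(s_0, k_0) = 0x6CBBCB
s_2 = Round(s_1, k_1) = 0x016ED3
s_3 = Round(s_2, k_2) = 0xE88AEF
s_4 = Round(s_3, k_3) = 0x9871E8

0x9871E8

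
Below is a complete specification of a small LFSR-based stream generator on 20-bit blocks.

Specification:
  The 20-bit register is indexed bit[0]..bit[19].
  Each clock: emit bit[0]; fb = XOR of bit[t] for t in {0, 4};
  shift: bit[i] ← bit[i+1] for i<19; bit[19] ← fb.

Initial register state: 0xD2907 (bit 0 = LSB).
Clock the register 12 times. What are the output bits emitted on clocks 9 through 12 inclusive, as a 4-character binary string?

1001

reg_0 = 0xD2907
clock 1: out=1, reg = 0xE9483
clock 2: out=1, reg = 0xF4A41
clock 3: out=1, reg = 0xFA520
clock 4: out=0, reg = 0x7D290
clock 5: out=0, reg = 0xBE948
clock 6: out=0, reg = 0x5F4A4
clock 7: out=0, reg = 0x2FA52
clock 8: out=0, reg = 0x97D29
clock 9: out=1, reg = 0xCBE94
clock 10: out=0, reg = 0xE5F4A
clock 11: out=0, reg = 0x72FA5
clock 12: out=1, reg = 0xB97D2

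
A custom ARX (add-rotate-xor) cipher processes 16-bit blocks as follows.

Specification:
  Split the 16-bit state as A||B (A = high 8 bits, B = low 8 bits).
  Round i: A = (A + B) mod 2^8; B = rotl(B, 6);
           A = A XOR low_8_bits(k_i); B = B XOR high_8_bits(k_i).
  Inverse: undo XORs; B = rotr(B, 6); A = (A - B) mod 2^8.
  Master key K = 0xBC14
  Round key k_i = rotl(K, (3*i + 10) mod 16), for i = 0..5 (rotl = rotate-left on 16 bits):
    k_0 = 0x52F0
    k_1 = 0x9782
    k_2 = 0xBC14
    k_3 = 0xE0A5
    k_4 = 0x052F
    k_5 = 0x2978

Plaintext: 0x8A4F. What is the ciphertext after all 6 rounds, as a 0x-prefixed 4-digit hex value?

0xA763

s_0 = plaintext = 0x8A4F
s_1 = Round(s_0, k_0) = 0x2981
s_2 = Round(s_1, k_1) = 0x28F7
s_3 = Round(s_2, k_2) = 0x0B41
s_4 = Round(s_3, k_3) = 0xE9B0
s_5 = Round(s_4, k_4) = 0xB629
s_6 = Round(s_5, k_5) = 0xA763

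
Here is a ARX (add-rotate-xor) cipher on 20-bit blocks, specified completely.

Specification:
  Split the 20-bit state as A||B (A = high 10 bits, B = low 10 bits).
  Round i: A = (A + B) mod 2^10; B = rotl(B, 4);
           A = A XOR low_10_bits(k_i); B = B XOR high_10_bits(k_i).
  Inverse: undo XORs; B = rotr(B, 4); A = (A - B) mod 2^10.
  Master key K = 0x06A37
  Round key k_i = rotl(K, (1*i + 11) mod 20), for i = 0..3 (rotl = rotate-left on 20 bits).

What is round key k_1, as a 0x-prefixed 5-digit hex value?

K = 0x06A37
k_0 = rotl(K, (1*0+11) mod 20) = rotl(K, 11) = 0x1B835
k_1 = rotl(K, (1*1+11) mod 20) = rotl(K, 12) = 0x3706A

0x3706A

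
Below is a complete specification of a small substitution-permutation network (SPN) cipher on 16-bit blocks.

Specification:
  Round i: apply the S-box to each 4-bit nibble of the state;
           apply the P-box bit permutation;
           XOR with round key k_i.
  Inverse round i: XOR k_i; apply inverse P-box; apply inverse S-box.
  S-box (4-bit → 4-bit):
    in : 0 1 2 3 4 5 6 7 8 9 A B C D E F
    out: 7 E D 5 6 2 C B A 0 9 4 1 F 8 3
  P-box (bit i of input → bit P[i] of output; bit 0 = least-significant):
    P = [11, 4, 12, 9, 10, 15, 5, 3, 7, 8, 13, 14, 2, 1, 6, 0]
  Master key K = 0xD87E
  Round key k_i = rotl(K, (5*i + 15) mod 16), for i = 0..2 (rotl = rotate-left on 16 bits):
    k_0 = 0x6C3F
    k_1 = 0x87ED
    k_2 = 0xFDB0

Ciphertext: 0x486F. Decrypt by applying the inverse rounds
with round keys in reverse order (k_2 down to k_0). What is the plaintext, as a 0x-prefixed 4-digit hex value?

s_0 = ciphertext = 0x486F
s_1 = InvRound(s_0, k_2) = 0xD074
s_2 = InvRound(s_1, k_1) = 0xE7A1
s_3 = InvRound(s_2, k_0) = 0xFF87

0xFF87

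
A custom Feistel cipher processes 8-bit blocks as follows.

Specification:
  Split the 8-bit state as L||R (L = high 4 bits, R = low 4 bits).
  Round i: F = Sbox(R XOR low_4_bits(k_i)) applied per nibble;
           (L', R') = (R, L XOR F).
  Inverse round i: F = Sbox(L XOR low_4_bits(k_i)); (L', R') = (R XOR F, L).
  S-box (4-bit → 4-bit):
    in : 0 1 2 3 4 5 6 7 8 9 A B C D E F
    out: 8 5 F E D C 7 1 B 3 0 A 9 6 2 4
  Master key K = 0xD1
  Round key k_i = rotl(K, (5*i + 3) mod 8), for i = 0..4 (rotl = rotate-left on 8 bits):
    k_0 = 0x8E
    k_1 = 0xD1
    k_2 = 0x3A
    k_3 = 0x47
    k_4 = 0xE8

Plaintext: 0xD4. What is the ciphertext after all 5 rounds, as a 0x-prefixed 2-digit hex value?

s_0 = plaintext = 0xD4
s_1 = Round(s_0, k_0) = 0x4D
s_2 = Round(s_1, k_1) = 0xDD
s_3 = Round(s_2, k_2) = 0xDC
s_4 = Round(s_3, k_3) = 0xC7
s_5 = Round(s_4, k_4) = 0x78

0x78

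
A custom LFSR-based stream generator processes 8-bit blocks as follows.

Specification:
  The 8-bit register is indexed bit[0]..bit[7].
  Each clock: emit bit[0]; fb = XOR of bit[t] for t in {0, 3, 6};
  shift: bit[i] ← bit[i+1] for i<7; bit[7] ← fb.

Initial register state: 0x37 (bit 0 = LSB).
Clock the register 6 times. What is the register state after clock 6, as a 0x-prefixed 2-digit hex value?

reg_0 = 0x37
clock 1: out=1, reg = 0x9B
clock 2: out=1, reg = 0x4D
clock 3: out=1, reg = 0xA6
clock 4: out=0, reg = 0x53
clock 5: out=1, reg = 0x29
clock 6: out=1, reg = 0x14

0x14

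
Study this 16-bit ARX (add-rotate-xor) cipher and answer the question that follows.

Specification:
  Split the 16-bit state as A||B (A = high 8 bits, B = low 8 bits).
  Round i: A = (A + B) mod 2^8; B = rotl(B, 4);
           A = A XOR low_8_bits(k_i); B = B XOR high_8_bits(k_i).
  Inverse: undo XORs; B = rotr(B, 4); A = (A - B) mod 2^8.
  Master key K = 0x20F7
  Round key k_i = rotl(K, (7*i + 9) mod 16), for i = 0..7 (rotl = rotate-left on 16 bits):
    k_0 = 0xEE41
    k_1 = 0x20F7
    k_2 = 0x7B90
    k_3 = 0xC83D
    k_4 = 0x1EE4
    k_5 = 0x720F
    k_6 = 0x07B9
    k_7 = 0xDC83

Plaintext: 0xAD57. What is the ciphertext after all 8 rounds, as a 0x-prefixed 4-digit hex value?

s_0 = plaintext = 0xAD57
s_1 = Round(s_0, k_0) = 0x459B
s_2 = Round(s_1, k_1) = 0x1799
s_3 = Round(s_2, k_2) = 0x20E2
s_4 = Round(s_3, k_3) = 0x3FE6
s_5 = Round(s_4, k_4) = 0xC170
s_6 = Round(s_5, k_5) = 0x3E75
s_7 = Round(s_6, k_6) = 0x0A50
s_8 = Round(s_7, k_7) = 0xD9D9

0xD9D9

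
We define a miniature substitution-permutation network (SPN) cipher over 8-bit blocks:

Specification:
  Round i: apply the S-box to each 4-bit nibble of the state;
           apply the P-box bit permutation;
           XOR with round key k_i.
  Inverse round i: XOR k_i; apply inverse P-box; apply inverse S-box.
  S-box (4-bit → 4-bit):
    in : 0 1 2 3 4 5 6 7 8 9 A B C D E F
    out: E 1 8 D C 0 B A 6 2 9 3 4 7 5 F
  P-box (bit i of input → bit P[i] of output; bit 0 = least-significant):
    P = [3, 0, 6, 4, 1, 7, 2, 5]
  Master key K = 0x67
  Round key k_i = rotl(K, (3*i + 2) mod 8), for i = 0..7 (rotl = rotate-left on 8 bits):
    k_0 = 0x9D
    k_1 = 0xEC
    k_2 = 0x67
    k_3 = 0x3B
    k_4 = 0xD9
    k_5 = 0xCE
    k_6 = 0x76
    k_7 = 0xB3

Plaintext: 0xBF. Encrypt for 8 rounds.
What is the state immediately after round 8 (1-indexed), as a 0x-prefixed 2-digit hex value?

s_0 = plaintext = 0xBF
s_1 = Round(s_0, k_0) = 0x46
s_2 = Round(s_1, k_1) = 0xD1
s_3 = Round(s_2, k_2) = 0xE9
s_4 = Round(s_3, k_3) = 0x3C
s_5 = Round(s_4, k_4) = 0xBF
s_6 = Round(s_5, k_5) = 0x15
s_7 = Round(s_6, k_6) = 0x74
s_8 = Round(s_7, k_7) = 0x43

0x43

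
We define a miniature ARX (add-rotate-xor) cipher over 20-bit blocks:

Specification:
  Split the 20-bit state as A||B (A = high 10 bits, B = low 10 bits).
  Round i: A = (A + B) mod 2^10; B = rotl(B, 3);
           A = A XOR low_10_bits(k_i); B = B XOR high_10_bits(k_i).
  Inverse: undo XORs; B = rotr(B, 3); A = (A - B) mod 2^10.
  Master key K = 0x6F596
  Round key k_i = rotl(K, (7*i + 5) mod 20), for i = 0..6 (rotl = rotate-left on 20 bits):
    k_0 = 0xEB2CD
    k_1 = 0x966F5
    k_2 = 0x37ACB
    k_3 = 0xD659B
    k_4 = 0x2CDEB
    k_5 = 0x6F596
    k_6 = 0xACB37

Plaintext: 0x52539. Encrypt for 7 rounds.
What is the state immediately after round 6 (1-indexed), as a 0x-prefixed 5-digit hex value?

s_0 = plaintext = 0x52539
s_1 = Round(s_0, k_0) = 0x13E66
s_2 = Round(s_1, k_1) = 0x1016D
s_3 = Round(s_2, k_2) = 0xD9BB4
s_4 = Round(s_3, k_3) = 0xA06FE
s_5 = Round(s_4, k_4) = 0x25346
s_6 = Round(s_5, k_5) = 0x9338B
s_7 = Round(s_6, k_6) = 0xB82ED

0x9338B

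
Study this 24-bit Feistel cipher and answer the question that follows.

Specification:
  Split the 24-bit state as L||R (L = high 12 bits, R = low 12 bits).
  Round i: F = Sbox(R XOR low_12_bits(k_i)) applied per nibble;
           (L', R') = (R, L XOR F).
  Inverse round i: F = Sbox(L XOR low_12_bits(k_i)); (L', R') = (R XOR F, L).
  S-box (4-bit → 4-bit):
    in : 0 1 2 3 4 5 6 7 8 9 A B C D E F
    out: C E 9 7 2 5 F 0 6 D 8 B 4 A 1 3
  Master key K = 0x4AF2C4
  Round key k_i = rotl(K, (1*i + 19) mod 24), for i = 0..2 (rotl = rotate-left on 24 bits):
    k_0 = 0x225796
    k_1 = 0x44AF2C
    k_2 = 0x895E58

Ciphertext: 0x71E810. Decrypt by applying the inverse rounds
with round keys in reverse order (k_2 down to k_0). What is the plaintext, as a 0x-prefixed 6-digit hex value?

0x3CCFF9

s_0 = ciphertext = 0x71E810
s_1 = InvRound(s_0, k_2) = 0x53F71E
s_2 = InvRound(s_1, k_1) = 0xFF953F
s_3 = InvRound(s_2, k_0) = 0x3CCFF9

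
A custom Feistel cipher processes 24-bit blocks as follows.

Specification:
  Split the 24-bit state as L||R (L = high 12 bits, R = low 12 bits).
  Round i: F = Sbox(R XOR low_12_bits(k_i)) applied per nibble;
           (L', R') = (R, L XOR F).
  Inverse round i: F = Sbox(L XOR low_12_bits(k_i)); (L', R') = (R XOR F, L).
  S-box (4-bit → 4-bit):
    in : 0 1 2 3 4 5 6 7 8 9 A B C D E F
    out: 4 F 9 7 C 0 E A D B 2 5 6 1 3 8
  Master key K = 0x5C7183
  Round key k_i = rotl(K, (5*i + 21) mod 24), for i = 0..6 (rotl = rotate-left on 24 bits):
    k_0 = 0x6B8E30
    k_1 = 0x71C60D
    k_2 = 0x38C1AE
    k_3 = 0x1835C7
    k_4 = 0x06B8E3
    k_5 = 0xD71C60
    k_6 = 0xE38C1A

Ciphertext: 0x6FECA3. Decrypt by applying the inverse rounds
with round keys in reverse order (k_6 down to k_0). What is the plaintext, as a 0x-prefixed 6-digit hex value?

s_0 = ciphertext = 0x6FECA3
s_1 = InvRound(s_0, k_6) = 0xE9F6FE
s_2 = InvRound(s_1, k_5) = 0xF76E9F
s_3 = InvRound(s_2, k_4) = 0x42FF76
s_4 = InvRound(s_3, k_3) = 0x04B42F
s_5 = InvRound(s_4, k_2) = 0xB1F04B
s_6 = InvRound(s_5, k_1) = 0x1B2B1F
s_7 = InvRound(s_6, k_0) = 0x3C61B2

0x3C61B2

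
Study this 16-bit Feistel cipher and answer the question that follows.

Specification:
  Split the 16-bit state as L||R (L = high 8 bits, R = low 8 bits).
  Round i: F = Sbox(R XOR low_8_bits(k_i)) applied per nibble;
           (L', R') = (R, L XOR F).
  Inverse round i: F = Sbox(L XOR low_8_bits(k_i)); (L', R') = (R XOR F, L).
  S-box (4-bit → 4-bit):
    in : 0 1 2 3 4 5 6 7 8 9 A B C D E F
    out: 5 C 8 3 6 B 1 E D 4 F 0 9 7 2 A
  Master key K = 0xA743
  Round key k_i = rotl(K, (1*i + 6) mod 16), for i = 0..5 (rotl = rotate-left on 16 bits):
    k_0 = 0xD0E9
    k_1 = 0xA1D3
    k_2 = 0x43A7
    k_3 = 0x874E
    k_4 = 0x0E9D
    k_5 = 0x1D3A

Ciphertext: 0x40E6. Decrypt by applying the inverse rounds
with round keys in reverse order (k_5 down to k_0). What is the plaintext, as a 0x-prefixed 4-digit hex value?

s_0 = ciphertext = 0x40E6
s_1 = InvRound(s_0, k_5) = 0x0940
s_2 = InvRound(s_1, k_4) = 0x0609
s_3 = InvRound(s_2, k_3) = 0x6406
s_4 = InvRound(s_3, k_2) = 0x9564
s_5 = InvRound(s_4, k_1) = 0x0595
s_6 = InvRound(s_5, k_0) = 0xBC05

0xBC05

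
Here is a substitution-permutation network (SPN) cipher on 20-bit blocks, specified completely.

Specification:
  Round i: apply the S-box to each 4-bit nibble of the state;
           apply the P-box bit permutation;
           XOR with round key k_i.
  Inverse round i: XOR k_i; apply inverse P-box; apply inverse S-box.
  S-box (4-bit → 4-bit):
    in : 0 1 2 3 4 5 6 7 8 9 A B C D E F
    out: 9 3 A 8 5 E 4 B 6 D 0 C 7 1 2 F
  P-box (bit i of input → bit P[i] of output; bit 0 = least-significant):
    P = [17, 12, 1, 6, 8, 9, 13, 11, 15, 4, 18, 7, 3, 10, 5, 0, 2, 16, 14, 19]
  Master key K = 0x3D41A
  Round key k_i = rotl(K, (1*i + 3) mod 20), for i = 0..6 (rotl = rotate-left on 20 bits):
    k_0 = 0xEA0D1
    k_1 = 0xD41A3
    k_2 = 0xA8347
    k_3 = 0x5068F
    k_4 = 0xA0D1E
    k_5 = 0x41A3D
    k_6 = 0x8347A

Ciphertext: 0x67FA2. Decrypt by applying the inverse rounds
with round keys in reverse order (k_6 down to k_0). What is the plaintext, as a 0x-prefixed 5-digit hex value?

0x99F19

s_0 = ciphertext = 0x67FA2
s_1 = InvRound(s_0, k_6) = 0xBD570
s_2 = InvRound(s_1, k_5) = 0xF7470
s_3 = InvRound(s_2, k_4) = 0xC4695
s_4 = InvRound(s_3, k_3) = 0x5DEA6
s_5 = InvRound(s_4, k_2) = 0x55B07
s_6 = InvRound(s_5, k_1) = 0x0632E
s_7 = InvRound(s_6, k_0) = 0x99F19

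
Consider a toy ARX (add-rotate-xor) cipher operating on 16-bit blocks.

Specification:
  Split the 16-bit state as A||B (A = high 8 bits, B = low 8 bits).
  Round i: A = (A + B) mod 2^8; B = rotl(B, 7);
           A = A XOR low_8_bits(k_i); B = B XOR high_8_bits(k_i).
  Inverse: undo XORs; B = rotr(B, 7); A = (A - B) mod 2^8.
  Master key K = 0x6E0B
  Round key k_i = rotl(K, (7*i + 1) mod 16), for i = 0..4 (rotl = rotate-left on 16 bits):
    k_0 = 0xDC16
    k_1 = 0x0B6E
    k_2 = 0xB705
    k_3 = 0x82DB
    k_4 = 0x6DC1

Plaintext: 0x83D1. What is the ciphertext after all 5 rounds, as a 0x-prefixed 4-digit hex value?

0x0CE3

s_0 = plaintext = 0x83D1
s_1 = Round(s_0, k_0) = 0x4234
s_2 = Round(s_1, k_1) = 0x1811
s_3 = Round(s_2, k_2) = 0x2C3F
s_4 = Round(s_3, k_3) = 0xB01D
s_5 = Round(s_4, k_4) = 0x0CE3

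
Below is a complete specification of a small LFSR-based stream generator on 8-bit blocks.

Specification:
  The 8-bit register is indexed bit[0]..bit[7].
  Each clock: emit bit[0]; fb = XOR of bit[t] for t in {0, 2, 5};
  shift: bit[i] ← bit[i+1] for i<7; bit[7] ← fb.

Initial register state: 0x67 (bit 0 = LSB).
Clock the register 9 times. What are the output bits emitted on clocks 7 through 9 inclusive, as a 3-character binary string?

reg_0 = 0x67
clock 1: out=1, reg = 0xB3
clock 2: out=1, reg = 0x59
clock 3: out=1, reg = 0xAC
clock 4: out=0, reg = 0x56
clock 5: out=0, reg = 0xAB
clock 6: out=1, reg = 0x55
clock 7: out=1, reg = 0x2A
clock 8: out=0, reg = 0x95
clock 9: out=1, reg = 0x4A

101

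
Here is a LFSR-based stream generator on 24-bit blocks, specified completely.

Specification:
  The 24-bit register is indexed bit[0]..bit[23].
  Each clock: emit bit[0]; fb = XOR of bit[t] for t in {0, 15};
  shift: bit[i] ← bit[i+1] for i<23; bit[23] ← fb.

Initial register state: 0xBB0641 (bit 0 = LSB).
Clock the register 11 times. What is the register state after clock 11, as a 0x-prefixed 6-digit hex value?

reg_0 = 0xBB0641
clock 1: out=1, reg = 0xDD8320
clock 2: out=0, reg = 0xEEC190
clock 3: out=0, reg = 0xF760C8
clock 4: out=0, reg = 0x7BB064
clock 5: out=0, reg = 0xBDD832
clock 6: out=0, reg = 0xDEEC19
clock 7: out=1, reg = 0x6F760C
clock 8: out=0, reg = 0x37BB06
clock 9: out=0, reg = 0x9BDD83
clock 10: out=1, reg = 0x4DEEC1
clock 11: out=1, reg = 0x26F760

0x26F760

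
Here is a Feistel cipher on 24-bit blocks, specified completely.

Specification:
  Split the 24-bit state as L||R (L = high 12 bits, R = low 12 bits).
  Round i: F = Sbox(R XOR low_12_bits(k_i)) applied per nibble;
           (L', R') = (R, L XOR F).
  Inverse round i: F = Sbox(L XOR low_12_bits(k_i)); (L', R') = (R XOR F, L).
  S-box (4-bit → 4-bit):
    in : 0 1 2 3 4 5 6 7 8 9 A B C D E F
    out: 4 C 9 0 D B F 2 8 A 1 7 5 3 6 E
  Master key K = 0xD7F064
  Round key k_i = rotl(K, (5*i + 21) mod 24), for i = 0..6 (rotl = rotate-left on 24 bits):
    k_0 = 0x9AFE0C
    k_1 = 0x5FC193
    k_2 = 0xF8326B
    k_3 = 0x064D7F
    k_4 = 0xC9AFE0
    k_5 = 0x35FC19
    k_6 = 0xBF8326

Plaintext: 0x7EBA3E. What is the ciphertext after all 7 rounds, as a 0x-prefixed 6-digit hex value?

s_0 = plaintext = 0x7EBA3E
s_1 = Round(s_0, k_0) = 0xA3EAE2
s_2 = Round(s_1, k_1) = 0xAE2D12
s_3 = Round(s_2, k_2) = 0xD124C8
s_4 = Round(s_3, k_3) = 0x4C8760
s_5 = Round(s_4, k_4) = 0x760C4C
s_6 = Round(s_5, k_5) = 0xC4C3DB
s_7 = Round(s_6, k_6) = 0x3DB8AF

0x3DB8AF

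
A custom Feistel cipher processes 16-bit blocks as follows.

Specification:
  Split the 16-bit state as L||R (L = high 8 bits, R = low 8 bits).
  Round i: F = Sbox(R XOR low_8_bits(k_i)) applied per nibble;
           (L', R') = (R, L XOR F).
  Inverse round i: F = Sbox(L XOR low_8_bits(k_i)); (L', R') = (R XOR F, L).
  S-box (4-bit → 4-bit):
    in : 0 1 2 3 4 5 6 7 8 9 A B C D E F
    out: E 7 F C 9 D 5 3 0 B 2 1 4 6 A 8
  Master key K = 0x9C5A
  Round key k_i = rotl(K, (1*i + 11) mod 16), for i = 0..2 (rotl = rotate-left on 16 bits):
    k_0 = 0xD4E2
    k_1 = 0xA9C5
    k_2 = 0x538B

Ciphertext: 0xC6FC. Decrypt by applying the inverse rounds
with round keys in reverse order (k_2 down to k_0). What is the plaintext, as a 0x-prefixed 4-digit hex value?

0x8EEE

s_0 = ciphertext = 0xC6FC
s_1 = InvRound(s_0, k_2) = 0x6AC6
s_2 = InvRound(s_1, k_1) = 0xEE6A
s_3 = InvRound(s_2, k_0) = 0x8EEE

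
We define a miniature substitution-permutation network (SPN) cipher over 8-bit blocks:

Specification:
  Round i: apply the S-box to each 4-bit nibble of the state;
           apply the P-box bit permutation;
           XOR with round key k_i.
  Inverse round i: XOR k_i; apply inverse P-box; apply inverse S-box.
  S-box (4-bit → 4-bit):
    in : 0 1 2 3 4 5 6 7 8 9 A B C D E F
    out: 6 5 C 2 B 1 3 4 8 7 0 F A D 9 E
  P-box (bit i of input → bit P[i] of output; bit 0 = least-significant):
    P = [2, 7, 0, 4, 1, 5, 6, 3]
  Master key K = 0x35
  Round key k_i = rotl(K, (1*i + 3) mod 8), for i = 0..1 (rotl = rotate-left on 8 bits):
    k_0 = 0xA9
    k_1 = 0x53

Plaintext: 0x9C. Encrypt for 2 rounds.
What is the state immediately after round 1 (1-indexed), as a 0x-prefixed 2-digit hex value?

0x5B

s_0 = plaintext = 0x9C
s_1 = Round(s_0, k_0) = 0x5B
s_2 = Round(s_1, k_1) = 0xC4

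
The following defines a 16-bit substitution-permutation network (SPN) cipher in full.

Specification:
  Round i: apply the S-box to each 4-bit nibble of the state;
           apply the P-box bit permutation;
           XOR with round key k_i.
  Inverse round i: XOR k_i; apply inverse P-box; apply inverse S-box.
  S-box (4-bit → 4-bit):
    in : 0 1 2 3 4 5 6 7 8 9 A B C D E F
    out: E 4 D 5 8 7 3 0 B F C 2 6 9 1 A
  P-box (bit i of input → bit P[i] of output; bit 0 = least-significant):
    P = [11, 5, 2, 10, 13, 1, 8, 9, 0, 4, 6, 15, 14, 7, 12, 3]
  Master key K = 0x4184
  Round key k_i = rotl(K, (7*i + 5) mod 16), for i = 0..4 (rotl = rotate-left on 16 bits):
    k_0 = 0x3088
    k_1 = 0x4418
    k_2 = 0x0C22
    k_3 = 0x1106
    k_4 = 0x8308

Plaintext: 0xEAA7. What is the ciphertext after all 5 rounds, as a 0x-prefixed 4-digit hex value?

0x74AB

s_0 = plaintext = 0xEAA7
s_1 = Round(s_0, k_0) = 0xF3C8
s_2 = Round(s_1, k_1) = 0x49F3
s_3 = Round(s_2, k_2) = 0x867D
s_4 = Round(s_3, k_3) = 0x5D9F
s_5 = Round(s_4, k_4) = 0x74AB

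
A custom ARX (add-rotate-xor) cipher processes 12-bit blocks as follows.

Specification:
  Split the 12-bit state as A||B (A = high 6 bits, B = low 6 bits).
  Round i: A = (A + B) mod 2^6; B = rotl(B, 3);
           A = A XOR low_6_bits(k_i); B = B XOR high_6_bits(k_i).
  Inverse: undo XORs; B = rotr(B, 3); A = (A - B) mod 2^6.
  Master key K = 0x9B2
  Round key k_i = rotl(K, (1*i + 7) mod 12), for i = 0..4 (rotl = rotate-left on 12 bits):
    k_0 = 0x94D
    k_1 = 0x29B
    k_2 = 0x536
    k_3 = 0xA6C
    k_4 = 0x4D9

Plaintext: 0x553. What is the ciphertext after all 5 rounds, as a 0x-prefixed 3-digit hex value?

0x5E4

s_0 = plaintext = 0x553
s_1 = Round(s_0, k_0) = 0x97F
s_2 = Round(s_1, k_1) = 0xFF5
s_3 = Round(s_2, k_2) = 0x0BA
s_4 = Round(s_3, k_3) = 0x43E
s_5 = Round(s_4, k_4) = 0x5E4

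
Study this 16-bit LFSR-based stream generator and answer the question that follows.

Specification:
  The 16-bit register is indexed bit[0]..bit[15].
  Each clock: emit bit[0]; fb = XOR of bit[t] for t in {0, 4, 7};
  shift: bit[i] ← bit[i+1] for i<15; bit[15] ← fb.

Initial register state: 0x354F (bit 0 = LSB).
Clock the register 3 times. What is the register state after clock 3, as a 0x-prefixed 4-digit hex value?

0x26A9

reg_0 = 0x354F
clock 1: out=1, reg = 0x9AA7
clock 2: out=1, reg = 0x4D53
clock 3: out=1, reg = 0x26A9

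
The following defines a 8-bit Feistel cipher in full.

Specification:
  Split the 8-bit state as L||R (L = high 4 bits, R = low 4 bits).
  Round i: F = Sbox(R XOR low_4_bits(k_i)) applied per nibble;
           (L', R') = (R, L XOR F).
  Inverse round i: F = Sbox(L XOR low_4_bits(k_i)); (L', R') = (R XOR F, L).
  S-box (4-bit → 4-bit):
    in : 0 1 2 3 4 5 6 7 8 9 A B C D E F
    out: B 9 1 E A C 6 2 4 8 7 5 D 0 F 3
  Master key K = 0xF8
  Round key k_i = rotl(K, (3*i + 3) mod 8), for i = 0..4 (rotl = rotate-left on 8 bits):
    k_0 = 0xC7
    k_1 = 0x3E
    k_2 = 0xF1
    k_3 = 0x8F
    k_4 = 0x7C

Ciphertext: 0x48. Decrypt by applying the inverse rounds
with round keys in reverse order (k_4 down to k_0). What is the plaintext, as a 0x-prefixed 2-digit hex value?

s_0 = ciphertext = 0x48
s_1 = InvRound(s_0, k_4) = 0xC4
s_2 = InvRound(s_1, k_3) = 0xAC
s_3 = InvRound(s_2, k_2) = 0x9A
s_4 = InvRound(s_3, k_1) = 0x89
s_5 = InvRound(s_4, k_0) = 0xA8

0xA8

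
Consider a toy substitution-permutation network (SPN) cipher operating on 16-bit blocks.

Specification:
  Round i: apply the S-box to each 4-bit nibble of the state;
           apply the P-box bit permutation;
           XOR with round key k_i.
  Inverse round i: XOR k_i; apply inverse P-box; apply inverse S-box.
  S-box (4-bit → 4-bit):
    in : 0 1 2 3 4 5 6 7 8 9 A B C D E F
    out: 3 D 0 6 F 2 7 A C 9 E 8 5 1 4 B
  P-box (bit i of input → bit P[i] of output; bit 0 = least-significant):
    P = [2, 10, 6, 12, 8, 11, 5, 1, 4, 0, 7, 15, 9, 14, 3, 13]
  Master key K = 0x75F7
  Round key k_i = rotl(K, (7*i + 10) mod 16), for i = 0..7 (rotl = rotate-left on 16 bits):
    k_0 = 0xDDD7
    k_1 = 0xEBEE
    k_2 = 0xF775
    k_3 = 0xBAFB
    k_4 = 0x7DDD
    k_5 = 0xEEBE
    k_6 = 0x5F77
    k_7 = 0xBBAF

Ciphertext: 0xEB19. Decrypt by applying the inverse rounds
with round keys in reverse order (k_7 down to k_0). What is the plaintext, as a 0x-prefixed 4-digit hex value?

s_0 = ciphertext = 0xEB19
s_1 = InvRound(s_0, k_7) = 0x5C89
s_2 = InvRound(s_1, k_6) = 0xCC1C
s_3 = InvRound(s_2, k_5) = 0x9E82
s_4 = InvRound(s_3, k_4) = 0x4F9C
s_5 = InvRound(s_4, k_3) = 0x7714
s_6 = InvRound(s_5, k_2) = 0x27EE
s_7 = InvRound(s_6, k_1) = 0x5B55
s_8 = InvRound(s_7, k_0) = 0xD8B5

0xD8B5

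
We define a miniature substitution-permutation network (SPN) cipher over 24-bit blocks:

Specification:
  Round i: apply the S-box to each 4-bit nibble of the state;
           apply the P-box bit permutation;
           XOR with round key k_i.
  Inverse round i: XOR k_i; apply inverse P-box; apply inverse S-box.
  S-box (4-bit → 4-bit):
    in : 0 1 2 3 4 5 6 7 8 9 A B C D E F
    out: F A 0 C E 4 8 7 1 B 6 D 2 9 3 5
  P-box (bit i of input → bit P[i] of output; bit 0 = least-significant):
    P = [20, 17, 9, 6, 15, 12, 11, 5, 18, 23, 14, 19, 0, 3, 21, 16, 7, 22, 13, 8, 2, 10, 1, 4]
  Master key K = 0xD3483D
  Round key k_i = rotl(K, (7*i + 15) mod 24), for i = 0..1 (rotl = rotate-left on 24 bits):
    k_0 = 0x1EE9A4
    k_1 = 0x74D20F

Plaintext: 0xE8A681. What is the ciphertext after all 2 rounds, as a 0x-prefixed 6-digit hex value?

s_0 = plaintext = 0xE8A681
s_1 = Round(s_0, k_0) = 0x346D68
s_2 = Round(s_1, k_1) = 0x29F33D

0x29F33D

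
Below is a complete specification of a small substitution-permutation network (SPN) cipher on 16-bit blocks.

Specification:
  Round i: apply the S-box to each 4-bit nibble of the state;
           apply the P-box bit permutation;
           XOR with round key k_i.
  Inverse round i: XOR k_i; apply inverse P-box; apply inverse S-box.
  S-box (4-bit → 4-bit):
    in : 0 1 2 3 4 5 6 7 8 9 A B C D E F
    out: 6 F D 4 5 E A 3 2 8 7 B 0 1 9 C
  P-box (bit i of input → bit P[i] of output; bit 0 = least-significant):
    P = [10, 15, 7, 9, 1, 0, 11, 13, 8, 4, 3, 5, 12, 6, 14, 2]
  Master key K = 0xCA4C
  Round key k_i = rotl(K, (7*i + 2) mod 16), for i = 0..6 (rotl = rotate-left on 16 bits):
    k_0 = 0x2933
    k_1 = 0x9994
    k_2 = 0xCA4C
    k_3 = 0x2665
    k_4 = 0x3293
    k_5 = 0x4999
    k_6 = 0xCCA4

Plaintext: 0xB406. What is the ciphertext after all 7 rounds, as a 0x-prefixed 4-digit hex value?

s_0 = plaintext = 0xB406
s_1 = Round(s_0, k_0) = 0xB27E
s_2 = Round(s_1, k_1) = 0x8EFB
s_3 = Round(s_2, k_2) = 0x652C
s_4 = Round(s_3, k_3) = 0x0E1B
s_5 = Round(s_4, k_4) = 0xDDF0
s_6 = Round(s_5, k_5) = 0xF019
s_7 = Round(s_6, k_6) = 0xA6BB

0xA6BB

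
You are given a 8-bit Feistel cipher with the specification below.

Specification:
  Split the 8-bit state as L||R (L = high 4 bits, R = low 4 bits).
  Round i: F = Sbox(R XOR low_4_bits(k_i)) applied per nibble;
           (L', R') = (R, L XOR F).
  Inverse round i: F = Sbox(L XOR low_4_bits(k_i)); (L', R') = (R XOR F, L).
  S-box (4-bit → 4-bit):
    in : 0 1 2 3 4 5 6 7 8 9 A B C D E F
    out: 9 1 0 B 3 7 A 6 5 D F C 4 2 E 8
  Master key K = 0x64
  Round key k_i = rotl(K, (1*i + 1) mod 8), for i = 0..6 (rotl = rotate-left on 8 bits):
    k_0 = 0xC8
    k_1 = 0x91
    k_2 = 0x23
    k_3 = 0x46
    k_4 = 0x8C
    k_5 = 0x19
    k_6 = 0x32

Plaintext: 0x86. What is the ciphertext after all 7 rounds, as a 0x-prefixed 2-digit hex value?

0xE0

s_0 = plaintext = 0x86
s_1 = Round(s_0, k_0) = 0x66
s_2 = Round(s_1, k_1) = 0x60
s_3 = Round(s_2, k_2) = 0x0D
s_4 = Round(s_3, k_3) = 0xDC
s_5 = Round(s_4, k_4) = 0xC4
s_6 = Round(s_5, k_5) = 0x4E
s_7 = Round(s_6, k_6) = 0xE0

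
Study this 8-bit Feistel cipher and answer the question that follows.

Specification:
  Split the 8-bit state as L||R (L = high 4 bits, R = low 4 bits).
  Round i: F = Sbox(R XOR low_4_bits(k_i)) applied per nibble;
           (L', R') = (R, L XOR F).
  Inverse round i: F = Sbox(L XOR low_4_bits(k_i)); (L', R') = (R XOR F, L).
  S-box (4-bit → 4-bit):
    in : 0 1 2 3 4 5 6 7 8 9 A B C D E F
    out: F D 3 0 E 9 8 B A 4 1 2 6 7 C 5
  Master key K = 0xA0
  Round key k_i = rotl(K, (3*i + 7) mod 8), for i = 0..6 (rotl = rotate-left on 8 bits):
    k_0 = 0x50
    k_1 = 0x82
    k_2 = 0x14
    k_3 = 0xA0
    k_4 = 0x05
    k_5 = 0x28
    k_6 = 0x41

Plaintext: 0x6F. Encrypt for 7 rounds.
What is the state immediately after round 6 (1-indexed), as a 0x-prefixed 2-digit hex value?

0x21

s_0 = plaintext = 0x6F
s_1 = Round(s_0, k_0) = 0xF3
s_2 = Round(s_1, k_1) = 0x32
s_3 = Round(s_2, k_2) = 0x2B
s_4 = Round(s_3, k_3) = 0xB0
s_5 = Round(s_4, k_4) = 0x02
s_6 = Round(s_5, k_5) = 0x21
s_7 = Round(s_6, k_6) = 0x1D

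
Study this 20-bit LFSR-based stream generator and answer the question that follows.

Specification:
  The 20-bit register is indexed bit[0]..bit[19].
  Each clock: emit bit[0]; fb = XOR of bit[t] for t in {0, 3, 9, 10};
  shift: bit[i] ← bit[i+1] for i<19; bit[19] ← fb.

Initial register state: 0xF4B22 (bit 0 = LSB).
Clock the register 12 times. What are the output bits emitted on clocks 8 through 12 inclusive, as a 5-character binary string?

01101

reg_0 = 0xF4B22
clock 1: out=0, reg = 0xFA591
clock 2: out=1, reg = 0x7D2C8
clock 3: out=0, reg = 0x3E964
clock 4: out=0, reg = 0x1F4B2
clock 5: out=0, reg = 0x8FA59
clock 6: out=1, reg = 0xC7D2C
clock 7: out=0, reg = 0x63E96
clock 8: out=0, reg = 0x31F4B
clock 9: out=1, reg = 0x18FA5
clock 10: out=1, reg = 0x8C7D2
clock 11: out=0, reg = 0x463E9
clock 12: out=1, reg = 0xA31F4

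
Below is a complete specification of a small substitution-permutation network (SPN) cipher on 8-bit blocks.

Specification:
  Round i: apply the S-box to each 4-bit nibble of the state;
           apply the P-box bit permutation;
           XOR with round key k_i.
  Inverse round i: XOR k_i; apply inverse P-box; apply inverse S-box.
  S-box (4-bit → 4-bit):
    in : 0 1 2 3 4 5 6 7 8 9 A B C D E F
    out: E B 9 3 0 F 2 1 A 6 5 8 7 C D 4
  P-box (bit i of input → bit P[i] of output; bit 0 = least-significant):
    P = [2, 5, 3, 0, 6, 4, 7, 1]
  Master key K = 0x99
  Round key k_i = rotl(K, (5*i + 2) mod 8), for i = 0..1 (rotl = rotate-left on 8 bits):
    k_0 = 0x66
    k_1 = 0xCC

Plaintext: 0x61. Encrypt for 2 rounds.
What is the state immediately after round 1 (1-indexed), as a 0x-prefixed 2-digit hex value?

0x53

s_0 = plaintext = 0x61
s_1 = Round(s_0, k_0) = 0x53
s_2 = Round(s_1, k_1) = 0x3A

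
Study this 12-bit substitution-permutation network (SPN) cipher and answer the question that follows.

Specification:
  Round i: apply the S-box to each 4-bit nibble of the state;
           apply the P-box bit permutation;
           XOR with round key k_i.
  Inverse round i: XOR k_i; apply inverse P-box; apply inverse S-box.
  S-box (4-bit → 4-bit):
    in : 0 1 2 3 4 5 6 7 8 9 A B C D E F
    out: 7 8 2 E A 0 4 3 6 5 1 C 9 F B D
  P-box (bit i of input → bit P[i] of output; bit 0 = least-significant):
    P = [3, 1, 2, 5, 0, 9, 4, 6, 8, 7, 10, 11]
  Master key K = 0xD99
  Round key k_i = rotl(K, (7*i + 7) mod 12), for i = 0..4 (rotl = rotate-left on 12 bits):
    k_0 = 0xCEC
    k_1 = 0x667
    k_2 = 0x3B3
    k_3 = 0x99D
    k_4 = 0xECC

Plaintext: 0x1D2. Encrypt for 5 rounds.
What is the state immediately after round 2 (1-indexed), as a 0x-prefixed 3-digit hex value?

s_0 = plaintext = 0x1D2
s_1 = Round(s_0, k_0) = 0x6BF
s_2 = Round(s_1, k_1) = 0x21B
s_3 = Round(s_2, k_2) = 0x357
s_4 = Round(s_3, k_3) = 0x517
s_5 = Round(s_4, k_4) = 0xE86

0x21B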